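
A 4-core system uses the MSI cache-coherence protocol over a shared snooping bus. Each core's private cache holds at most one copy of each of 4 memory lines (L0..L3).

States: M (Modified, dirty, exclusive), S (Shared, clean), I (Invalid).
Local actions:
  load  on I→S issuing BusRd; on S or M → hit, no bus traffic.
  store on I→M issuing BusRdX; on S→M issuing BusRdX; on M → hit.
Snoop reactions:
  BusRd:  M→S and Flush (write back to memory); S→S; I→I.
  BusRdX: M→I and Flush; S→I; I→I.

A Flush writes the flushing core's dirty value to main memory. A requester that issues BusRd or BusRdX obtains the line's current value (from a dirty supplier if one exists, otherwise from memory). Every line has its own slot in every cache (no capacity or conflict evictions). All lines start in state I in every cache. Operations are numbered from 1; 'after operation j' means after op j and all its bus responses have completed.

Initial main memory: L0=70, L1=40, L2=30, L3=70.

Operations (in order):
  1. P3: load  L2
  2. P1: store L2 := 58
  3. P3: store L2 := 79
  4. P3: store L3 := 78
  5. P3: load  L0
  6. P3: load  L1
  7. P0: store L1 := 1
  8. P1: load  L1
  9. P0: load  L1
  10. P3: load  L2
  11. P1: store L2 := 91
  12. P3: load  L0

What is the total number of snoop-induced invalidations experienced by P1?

invalidations = 1

1. P3: load  L2  bus=[BusRd]  L2: P0=I P1=I P2=I P3=S  mem[L2]=30
2. P1: store L2 := 58  bus=[BusRdX]  L2: P0=I P1=M P2=I P3=I  mem[L2]=30
3. P3: store L2 := 79  bus=[BusRdX,Flush]  L2: P0=I P1=I P2=I P3=M  mem[L2]=58
4. P3: store L3 := 78  bus=[BusRdX]  L3: P0=I P1=I P2=I P3=M  mem[L3]=70
5. P3: load  L0  bus=[BusRd]  L0: P0=I P1=I P2=I P3=S  mem[L0]=70
6. P3: load  L1  bus=[BusRd]  L1: P0=I P1=I P2=I P3=S  mem[L1]=40
7. P0: store L1 := 1  bus=[BusRdX]  L1: P0=M P1=I P2=I P3=I  mem[L1]=40
8. P1: load  L1  bus=[BusRd,Flush]  L1: P0=S P1=S P2=I P3=I  mem[L1]=1
9. P0: load  L1  bus=[-]  L1: P0=S P1=S P2=I P3=I  mem[L1]=1
10. P3: load  L2  bus=[-]  L2: P0=I P1=I P2=I P3=M  mem[L2]=58
11. P1: store L2 := 91  bus=[BusRdX,Flush]  L2: P0=I P1=M P2=I P3=I  mem[L2]=79
12. P3: load  L0  bus=[-]  L0: P0=I P1=I P2=I P3=S  mem[L0]=70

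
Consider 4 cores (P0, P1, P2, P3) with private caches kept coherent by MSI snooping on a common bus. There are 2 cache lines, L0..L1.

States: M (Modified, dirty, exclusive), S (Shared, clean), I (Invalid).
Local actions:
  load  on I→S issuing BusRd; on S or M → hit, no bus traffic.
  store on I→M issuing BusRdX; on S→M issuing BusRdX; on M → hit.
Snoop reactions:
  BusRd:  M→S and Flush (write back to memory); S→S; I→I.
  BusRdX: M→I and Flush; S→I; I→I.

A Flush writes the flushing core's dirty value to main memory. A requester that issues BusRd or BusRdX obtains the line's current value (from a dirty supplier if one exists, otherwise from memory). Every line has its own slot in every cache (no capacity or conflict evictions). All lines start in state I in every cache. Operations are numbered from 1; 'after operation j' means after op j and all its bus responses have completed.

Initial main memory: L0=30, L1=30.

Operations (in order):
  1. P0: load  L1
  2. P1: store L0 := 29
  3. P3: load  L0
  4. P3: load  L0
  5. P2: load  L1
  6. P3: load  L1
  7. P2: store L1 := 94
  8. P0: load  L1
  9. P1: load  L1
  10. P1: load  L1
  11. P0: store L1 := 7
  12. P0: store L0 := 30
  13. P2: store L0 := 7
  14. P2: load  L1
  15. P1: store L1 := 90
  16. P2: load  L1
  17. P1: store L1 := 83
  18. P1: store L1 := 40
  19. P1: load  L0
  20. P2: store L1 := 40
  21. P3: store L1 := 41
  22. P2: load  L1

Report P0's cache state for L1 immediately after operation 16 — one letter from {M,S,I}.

step 1: P0: load  L1  ⟶  SIII  (L1)  txn=BusRd  M[L1]=30
step 2: P1: store L0 := 29  ⟶  IMII  (L0)  txn=BusRdX  M[L0]=30
step 3: P3: load  L0  ⟶  ISIS  (L0)  txn=BusRd+Flush  M[L0]=29
step 4: P3: load  L0  ⟶  ISIS  (L0)  txn=∅  M[L0]=29
step 5: P2: load  L1  ⟶  SISI  (L1)  txn=BusRd  M[L1]=30
step 6: P3: load  L1  ⟶  SISS  (L1)  txn=BusRd  M[L1]=30
step 7: P2: store L1 := 94  ⟶  IIMI  (L1)  txn=BusRdX  M[L1]=30
step 8: P0: load  L1  ⟶  SISI  (L1)  txn=BusRd+Flush  M[L1]=94
step 9: P1: load  L1  ⟶  SSSI  (L1)  txn=BusRd  M[L1]=94
step 10: P1: load  L1  ⟶  SSSI  (L1)  txn=∅  M[L1]=94
step 11: P0: store L1 := 7  ⟶  MIII  (L1)  txn=BusRdX  M[L1]=94
step 12: P0: store L0 := 30  ⟶  MIII  (L0)  txn=BusRdX  M[L0]=29
step 13: P2: store L0 := 7  ⟶  IIMI  (L0)  txn=BusRdX+Flush  M[L0]=30
step 14: P2: load  L1  ⟶  SISI  (L1)  txn=BusRd+Flush  M[L1]=7
step 15: P1: store L1 := 90  ⟶  IMII  (L1)  txn=BusRdX  M[L1]=7
step 16: P2: load  L1  ⟶  ISSI  (L1)  txn=BusRd+Flush  M[L1]=90
step 17: P1: store L1 := 83  ⟶  IMII  (L1)  txn=BusRdX  M[L1]=90
step 18: P1: store L1 := 40  ⟶  IMII  (L1)  txn=∅  M[L1]=90
step 19: P1: load  L0  ⟶  ISSI  (L0)  txn=BusRd+Flush  M[L0]=7
step 20: P2: store L1 := 40  ⟶  IIMI  (L1)  txn=BusRdX+Flush  M[L1]=40
step 21: P3: store L1 := 41  ⟶  IIIM  (L1)  txn=BusRdX+Flush  M[L1]=40
step 22: P2: load  L1  ⟶  IISS  (L1)  txn=BusRd+Flush  M[L1]=41

state = I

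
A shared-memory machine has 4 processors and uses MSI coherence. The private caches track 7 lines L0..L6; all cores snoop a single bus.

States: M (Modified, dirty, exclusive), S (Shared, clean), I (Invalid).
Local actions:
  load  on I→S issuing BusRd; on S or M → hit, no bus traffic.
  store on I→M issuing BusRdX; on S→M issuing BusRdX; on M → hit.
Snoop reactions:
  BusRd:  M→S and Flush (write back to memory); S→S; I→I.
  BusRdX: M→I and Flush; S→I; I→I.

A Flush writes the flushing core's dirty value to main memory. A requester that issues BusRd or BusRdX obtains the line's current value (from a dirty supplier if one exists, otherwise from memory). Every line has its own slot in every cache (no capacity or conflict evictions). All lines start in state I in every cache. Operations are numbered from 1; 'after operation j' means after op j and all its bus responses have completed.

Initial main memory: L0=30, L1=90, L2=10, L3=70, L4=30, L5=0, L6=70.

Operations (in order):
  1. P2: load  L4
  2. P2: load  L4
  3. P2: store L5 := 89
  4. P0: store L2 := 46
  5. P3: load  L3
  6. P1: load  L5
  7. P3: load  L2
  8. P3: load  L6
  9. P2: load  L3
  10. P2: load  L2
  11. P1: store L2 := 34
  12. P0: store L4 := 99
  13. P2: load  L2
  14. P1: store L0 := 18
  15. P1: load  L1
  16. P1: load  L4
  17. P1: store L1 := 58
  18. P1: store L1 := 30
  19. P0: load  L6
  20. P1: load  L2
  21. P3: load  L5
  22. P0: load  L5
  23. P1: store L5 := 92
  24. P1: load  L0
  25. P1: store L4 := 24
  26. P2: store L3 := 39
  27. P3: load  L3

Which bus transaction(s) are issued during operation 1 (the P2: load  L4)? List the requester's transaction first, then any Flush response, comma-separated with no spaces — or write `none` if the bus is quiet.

bus = BusRd

step 1: P2: load  L4  ⟶  IISI  (L4)  txn=BusRd  M[L4]=30
step 2: P2: load  L4  ⟶  IISI  (L4)  txn=∅  M[L4]=30
step 3: P2: store L5 := 89  ⟶  IIMI  (L5)  txn=BusRdX  M[L5]=0
step 4: P0: store L2 := 46  ⟶  MIII  (L2)  txn=BusRdX  M[L2]=10
step 5: P3: load  L3  ⟶  IIIS  (L3)  txn=BusRd  M[L3]=70
step 6: P1: load  L5  ⟶  ISSI  (L5)  txn=BusRd+Flush  M[L5]=89
step 7: P3: load  L2  ⟶  SIIS  (L2)  txn=BusRd+Flush  M[L2]=46
step 8: P3: load  L6  ⟶  IIIS  (L6)  txn=BusRd  M[L6]=70
step 9: P2: load  L3  ⟶  IISS  (L3)  txn=BusRd  M[L3]=70
step 10: P2: load  L2  ⟶  SISS  (L2)  txn=BusRd  M[L2]=46
step 11: P1: store L2 := 34  ⟶  IMII  (L2)  txn=BusRdX  M[L2]=46
step 12: P0: store L4 := 99  ⟶  MIII  (L4)  txn=BusRdX  M[L4]=30
step 13: P2: load  L2  ⟶  ISSI  (L2)  txn=BusRd+Flush  M[L2]=34
step 14: P1: store L0 := 18  ⟶  IMII  (L0)  txn=BusRdX  M[L0]=30
step 15: P1: load  L1  ⟶  ISII  (L1)  txn=BusRd  M[L1]=90
step 16: P1: load  L4  ⟶  SSII  (L4)  txn=BusRd+Flush  M[L4]=99
step 17: P1: store L1 := 58  ⟶  IMII  (L1)  txn=BusRdX  M[L1]=90
step 18: P1: store L1 := 30  ⟶  IMII  (L1)  txn=∅  M[L1]=90
step 19: P0: load  L6  ⟶  SIIS  (L6)  txn=BusRd  M[L6]=70
step 20: P1: load  L2  ⟶  ISSI  (L2)  txn=∅  M[L2]=34
step 21: P3: load  L5  ⟶  ISSS  (L5)  txn=BusRd  M[L5]=89
step 22: P0: load  L5  ⟶  SSSS  (L5)  txn=BusRd  M[L5]=89
step 23: P1: store L5 := 92  ⟶  IMII  (L5)  txn=BusRdX  M[L5]=89
step 24: P1: load  L0  ⟶  IMII  (L0)  txn=∅  M[L0]=30
step 25: P1: store L4 := 24  ⟶  IMII  (L4)  txn=BusRdX  M[L4]=99
step 26: P2: store L3 := 39  ⟶  IIMI  (L3)  txn=BusRdX  M[L3]=70
step 27: P3: load  L3  ⟶  IISS  (L3)  txn=BusRd+Flush  M[L3]=39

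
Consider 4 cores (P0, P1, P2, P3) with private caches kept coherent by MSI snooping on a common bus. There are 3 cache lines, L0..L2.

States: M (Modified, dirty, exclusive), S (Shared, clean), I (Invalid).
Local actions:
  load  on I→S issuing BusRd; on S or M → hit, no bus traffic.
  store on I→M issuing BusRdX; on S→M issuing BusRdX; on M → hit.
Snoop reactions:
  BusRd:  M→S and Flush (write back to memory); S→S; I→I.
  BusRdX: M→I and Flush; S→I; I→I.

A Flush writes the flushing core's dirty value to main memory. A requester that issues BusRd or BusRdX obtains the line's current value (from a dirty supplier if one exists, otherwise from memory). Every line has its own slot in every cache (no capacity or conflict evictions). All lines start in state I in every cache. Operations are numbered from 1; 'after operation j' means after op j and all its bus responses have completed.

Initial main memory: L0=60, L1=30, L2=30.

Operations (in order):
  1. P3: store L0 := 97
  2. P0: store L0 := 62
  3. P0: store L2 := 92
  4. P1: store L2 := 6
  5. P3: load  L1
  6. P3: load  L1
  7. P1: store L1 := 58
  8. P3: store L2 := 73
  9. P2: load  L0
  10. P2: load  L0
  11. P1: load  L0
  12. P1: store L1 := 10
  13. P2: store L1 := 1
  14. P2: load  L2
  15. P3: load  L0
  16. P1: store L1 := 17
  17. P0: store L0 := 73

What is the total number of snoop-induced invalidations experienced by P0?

[1] P3: store L0 := 97 | P0:I, P1:I, P2:I, P3:M(97) | bus: BusRdX
[2] P0: store L0 := 62 | P0:M(62), P1:I, P2:I, P3:I | bus: BusRdX,Flush
[3] P0: store L2 := 92 | P0:M(92), P1:I, P2:I, P3:I | bus: BusRdX
[4] P1: store L2 := 6 | P0:I, P1:M(6), P2:I, P3:I | bus: BusRdX,Flush
[5] P3: load  L1 | P0:I, P1:I, P2:I, P3:S(30) | bus: BusRd
[6] P3: load  L1 | P0:I, P1:I, P2:I, P3:S(30) | bus: none
[7] P1: store L1 := 58 | P0:I, P1:M(58), P2:I, P3:I | bus: BusRdX
[8] P3: store L2 := 73 | P0:I, P1:I, P2:I, P3:M(73) | bus: BusRdX,Flush
[9] P2: load  L0 | P0:S(62), P1:I, P2:S(62), P3:I | bus: BusRd,Flush
[10] P2: load  L0 | P0:S(62), P1:I, P2:S(62), P3:I | bus: none
[11] P1: load  L0 | P0:S(62), P1:S(62), P2:S(62), P3:I | bus: BusRd
[12] P1: store L1 := 10 | P0:I, P1:M(10), P2:I, P3:I | bus: none
[13] P2: store L1 := 1 | P0:I, P1:I, P2:M(1), P3:I | bus: BusRdX,Flush
[14] P2: load  L2 | P0:I, P1:I, P2:S(73), P3:S(73) | bus: BusRd,Flush
[15] P3: load  L0 | P0:S(62), P1:S(62), P2:S(62), P3:S(62) | bus: BusRd
[16] P1: store L1 := 17 | P0:I, P1:M(17), P2:I, P3:I | bus: BusRdX,Flush
[17] P0: store L0 := 73 | P0:M(73), P1:I, P2:I, P3:I | bus: BusRdX

invalidations = 1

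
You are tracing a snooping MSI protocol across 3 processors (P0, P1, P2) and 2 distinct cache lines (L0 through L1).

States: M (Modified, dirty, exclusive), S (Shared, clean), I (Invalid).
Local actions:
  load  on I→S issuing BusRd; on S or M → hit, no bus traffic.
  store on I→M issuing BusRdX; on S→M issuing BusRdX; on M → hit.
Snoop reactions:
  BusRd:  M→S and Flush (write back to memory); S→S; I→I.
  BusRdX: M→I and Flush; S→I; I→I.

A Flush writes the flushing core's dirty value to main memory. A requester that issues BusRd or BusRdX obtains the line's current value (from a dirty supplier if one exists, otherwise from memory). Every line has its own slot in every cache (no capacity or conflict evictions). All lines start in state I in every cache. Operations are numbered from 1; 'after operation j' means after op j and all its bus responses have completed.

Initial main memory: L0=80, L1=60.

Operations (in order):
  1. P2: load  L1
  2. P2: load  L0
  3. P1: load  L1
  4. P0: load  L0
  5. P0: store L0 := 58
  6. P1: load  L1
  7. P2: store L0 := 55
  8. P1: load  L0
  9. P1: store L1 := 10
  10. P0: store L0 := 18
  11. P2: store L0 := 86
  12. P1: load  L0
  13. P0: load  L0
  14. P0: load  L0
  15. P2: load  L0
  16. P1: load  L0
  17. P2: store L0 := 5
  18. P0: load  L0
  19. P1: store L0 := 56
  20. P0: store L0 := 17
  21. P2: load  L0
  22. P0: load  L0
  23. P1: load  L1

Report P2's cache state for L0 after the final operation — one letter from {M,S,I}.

state = S

  op1 P2: load  L1 → I/I/S on L1; bus BusRd; mem=60
  op2 P2: load  L0 → I/I/S on L0; bus BusRd; mem=80
  op3 P1: load  L1 → I/S/S on L1; bus BusRd; mem=60
  op4 P0: load  L0 → S/I/S on L0; bus BusRd; mem=80
  op5 P0: store L0 := 58 → M/I/I on L0; bus BusRdX; mem=80
  op6 P1: load  L1 → I/S/S on L1; bus (none); mem=60
  op7 P2: store L0 := 55 → I/I/M on L0; bus BusRdX Flush; mem=58
  op8 P1: load  L0 → I/S/S on L0; bus BusRd Flush; mem=55
  op9 P1: store L1 := 10 → I/M/I on L1; bus BusRdX; mem=60
  op10 P0: store L0 := 18 → M/I/I on L0; bus BusRdX; mem=55
  op11 P2: store L0 := 86 → I/I/M on L0; bus BusRdX Flush; mem=18
  op12 P1: load  L0 → I/S/S on L0; bus BusRd Flush; mem=86
  op13 P0: load  L0 → S/S/S on L0; bus BusRd; mem=86
  op14 P0: load  L0 → S/S/S on L0; bus (none); mem=86
  op15 P2: load  L0 → S/S/S on L0; bus (none); mem=86
  op16 P1: load  L0 → S/S/S on L0; bus (none); mem=86
  op17 P2: store L0 := 5 → I/I/M on L0; bus BusRdX; mem=86
  op18 P0: load  L0 → S/I/S on L0; bus BusRd Flush; mem=5
  op19 P1: store L0 := 56 → I/M/I on L0; bus BusRdX; mem=5
  op20 P0: store L0 := 17 → M/I/I on L0; bus BusRdX Flush; mem=56
  op21 P2: load  L0 → S/I/S on L0; bus BusRd Flush; mem=17
  op22 P0: load  L0 → S/I/S on L0; bus (none); mem=17
  op23 P1: load  L1 → I/M/I on L1; bus (none); mem=60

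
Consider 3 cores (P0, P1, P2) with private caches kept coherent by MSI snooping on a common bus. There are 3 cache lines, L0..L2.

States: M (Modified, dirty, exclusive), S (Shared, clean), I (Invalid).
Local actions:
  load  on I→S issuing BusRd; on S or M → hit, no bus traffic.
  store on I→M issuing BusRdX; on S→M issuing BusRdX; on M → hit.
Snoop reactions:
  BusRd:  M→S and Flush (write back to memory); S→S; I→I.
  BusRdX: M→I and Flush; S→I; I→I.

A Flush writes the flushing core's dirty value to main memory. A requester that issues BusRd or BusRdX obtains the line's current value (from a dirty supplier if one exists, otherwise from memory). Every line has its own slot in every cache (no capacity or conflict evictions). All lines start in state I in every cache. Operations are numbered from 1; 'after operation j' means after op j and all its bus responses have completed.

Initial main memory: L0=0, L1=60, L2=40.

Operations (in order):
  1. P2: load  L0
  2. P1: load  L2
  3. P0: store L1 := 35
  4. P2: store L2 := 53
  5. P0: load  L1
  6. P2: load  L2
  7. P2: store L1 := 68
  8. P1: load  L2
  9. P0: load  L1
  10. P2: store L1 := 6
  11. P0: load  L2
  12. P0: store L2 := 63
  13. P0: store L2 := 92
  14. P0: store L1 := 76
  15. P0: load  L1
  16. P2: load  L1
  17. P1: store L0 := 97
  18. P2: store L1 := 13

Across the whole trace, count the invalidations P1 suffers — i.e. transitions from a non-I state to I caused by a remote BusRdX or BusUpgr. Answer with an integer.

  op1 P2: load  L0 → I/I/S on L0; bus BusRd; mem=0
  op2 P1: load  L2 → I/S/I on L2; bus BusRd; mem=40
  op3 P0: store L1 := 35 → M/I/I on L1; bus BusRdX; mem=60
  op4 P2: store L2 := 53 → I/I/M on L2; bus BusRdX; mem=40
  op5 P0: load  L1 → M/I/I on L1; bus (none); mem=60
  op6 P2: load  L2 → I/I/M on L2; bus (none); mem=40
  op7 P2: store L1 := 68 → I/I/M on L1; bus BusRdX Flush; mem=35
  op8 P1: load  L2 → I/S/S on L2; bus BusRd Flush; mem=53
  op9 P0: load  L1 → S/I/S on L1; bus BusRd Flush; mem=68
  op10 P2: store L1 := 6 → I/I/M on L1; bus BusRdX; mem=68
  op11 P0: load  L2 → S/S/S on L2; bus BusRd; mem=53
  op12 P0: store L2 := 63 → M/I/I on L2; bus BusRdX; mem=53
  op13 P0: store L2 := 92 → M/I/I on L2; bus (none); mem=53
  op14 P0: store L1 := 76 → M/I/I on L1; bus BusRdX Flush; mem=6
  op15 P0: load  L1 → M/I/I on L1; bus (none); mem=6
  op16 P2: load  L1 → S/I/S on L1; bus BusRd Flush; mem=76
  op17 P1: store L0 := 97 → I/M/I on L0; bus BusRdX; mem=0
  op18 P2: store L1 := 13 → I/I/M on L1; bus BusRdX; mem=76

invalidations = 2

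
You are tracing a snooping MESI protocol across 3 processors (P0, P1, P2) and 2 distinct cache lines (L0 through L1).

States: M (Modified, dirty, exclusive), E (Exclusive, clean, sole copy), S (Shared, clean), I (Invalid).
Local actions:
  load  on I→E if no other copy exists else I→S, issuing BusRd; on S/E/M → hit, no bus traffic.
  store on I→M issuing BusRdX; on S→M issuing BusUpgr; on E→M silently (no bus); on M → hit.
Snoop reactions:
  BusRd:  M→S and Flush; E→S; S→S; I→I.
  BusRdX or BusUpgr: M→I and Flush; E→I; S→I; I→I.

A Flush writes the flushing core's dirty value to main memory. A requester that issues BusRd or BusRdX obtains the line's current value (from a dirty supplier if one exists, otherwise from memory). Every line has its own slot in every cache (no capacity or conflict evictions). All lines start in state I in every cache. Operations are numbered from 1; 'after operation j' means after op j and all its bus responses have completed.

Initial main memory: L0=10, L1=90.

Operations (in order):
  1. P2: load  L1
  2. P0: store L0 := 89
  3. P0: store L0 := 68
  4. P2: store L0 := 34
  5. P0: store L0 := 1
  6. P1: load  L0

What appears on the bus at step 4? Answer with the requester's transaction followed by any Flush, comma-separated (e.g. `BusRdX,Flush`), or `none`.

bus = BusRdX,Flush

  op1 P2: load  L1 → I/I/E on L1; bus BusRd; mem=90
  op2 P0: store L0 := 89 → M/I/I on L0; bus BusRdX; mem=10
  op3 P0: store L0 := 68 → M/I/I on L0; bus (none); mem=10
  op4 P2: store L0 := 34 → I/I/M on L0; bus BusRdX Flush; mem=68
  op5 P0: store L0 := 1 → M/I/I on L0; bus BusRdX Flush; mem=34
  op6 P1: load  L0 → S/S/I on L0; bus BusRd Flush; mem=1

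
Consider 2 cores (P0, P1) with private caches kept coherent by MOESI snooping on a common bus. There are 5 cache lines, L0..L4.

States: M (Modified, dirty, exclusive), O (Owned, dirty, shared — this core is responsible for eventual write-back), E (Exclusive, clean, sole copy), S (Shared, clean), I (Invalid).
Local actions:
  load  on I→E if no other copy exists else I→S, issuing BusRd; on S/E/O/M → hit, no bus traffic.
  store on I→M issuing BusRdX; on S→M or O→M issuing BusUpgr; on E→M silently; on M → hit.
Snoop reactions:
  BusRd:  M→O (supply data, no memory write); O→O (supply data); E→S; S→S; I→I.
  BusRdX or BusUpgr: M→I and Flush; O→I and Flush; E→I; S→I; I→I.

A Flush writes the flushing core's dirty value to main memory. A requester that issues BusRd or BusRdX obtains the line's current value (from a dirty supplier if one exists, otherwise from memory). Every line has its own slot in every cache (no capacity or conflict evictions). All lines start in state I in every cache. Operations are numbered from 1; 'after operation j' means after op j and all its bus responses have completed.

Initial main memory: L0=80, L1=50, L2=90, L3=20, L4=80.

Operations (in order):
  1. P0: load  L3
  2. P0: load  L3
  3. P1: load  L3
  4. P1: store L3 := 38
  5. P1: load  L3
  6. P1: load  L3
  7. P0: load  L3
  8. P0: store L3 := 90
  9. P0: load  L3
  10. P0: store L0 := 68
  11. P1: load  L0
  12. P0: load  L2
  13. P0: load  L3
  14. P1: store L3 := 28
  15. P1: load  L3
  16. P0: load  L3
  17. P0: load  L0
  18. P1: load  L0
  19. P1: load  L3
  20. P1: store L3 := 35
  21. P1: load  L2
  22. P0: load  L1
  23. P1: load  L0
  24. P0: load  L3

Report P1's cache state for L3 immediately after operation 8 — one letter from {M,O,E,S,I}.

step 1: P0: load  L3  ⟶  EI  (L3)  txn=BusRd  M[L3]=20
step 2: P0: load  L3  ⟶  EI  (L3)  txn=∅  M[L3]=20
step 3: P1: load  L3  ⟶  SS  (L3)  txn=BusRd  M[L3]=20
step 4: P1: store L3 := 38  ⟶  IM  (L3)  txn=BusUpgr  M[L3]=20
step 5: P1: load  L3  ⟶  IM  (L3)  txn=∅  M[L3]=20
step 6: P1: load  L3  ⟶  IM  (L3)  txn=∅  M[L3]=20
step 7: P0: load  L3  ⟶  SO  (L3)  txn=BusRd  M[L3]=20
step 8: P0: store L3 := 90  ⟶  MI  (L3)  txn=BusUpgr+Flush  M[L3]=38
step 9: P0: load  L3  ⟶  MI  (L3)  txn=∅  M[L3]=38
step 10: P0: store L0 := 68  ⟶  MI  (L0)  txn=BusRdX  M[L0]=80
step 11: P1: load  L0  ⟶  OS  (L0)  txn=BusRd  M[L0]=80
step 12: P0: load  L2  ⟶  EI  (L2)  txn=BusRd  M[L2]=90
step 13: P0: load  L3  ⟶  MI  (L3)  txn=∅  M[L3]=38
step 14: P1: store L3 := 28  ⟶  IM  (L3)  txn=BusRdX+Flush  M[L3]=90
step 15: P1: load  L3  ⟶  IM  (L3)  txn=∅  M[L3]=90
step 16: P0: load  L3  ⟶  SO  (L3)  txn=BusRd  M[L3]=90
step 17: P0: load  L0  ⟶  OS  (L0)  txn=∅  M[L0]=80
step 18: P1: load  L0  ⟶  OS  (L0)  txn=∅  M[L0]=80
step 19: P1: load  L3  ⟶  SO  (L3)  txn=∅  M[L3]=90
step 20: P1: store L3 := 35  ⟶  IM  (L3)  txn=BusUpgr  M[L3]=90
step 21: P1: load  L2  ⟶  SS  (L2)  txn=BusRd  M[L2]=90
step 22: P0: load  L1  ⟶  EI  (L1)  txn=BusRd  M[L1]=50
step 23: P1: load  L0  ⟶  OS  (L0)  txn=∅  M[L0]=80
step 24: P0: load  L3  ⟶  SO  (L3)  txn=BusRd  M[L3]=90

state = I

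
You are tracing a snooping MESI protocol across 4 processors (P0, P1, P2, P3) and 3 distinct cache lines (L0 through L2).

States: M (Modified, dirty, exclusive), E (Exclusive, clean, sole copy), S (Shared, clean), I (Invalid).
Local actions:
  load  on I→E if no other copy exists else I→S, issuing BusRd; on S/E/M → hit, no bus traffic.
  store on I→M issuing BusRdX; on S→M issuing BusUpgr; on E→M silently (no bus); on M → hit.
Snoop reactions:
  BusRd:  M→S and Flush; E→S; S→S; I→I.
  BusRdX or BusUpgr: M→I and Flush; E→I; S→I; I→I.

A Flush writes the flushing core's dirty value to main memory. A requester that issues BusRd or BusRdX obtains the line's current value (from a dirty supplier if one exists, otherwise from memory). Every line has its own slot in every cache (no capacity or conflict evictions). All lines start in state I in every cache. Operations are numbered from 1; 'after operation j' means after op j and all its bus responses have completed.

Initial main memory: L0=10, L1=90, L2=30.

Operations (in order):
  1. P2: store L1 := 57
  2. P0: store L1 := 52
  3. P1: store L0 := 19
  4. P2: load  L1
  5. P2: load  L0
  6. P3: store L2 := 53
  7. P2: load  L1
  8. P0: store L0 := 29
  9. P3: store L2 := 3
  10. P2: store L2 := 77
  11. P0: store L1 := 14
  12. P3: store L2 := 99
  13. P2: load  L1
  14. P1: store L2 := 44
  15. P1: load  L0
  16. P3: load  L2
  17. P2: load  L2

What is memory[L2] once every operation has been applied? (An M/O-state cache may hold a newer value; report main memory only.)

step 1: P2: store L1 := 57  ⟶  IIMI  (L1)  txn=BusRdX  M[L1]=90
step 2: P0: store L1 := 52  ⟶  MIII  (L1)  txn=BusRdX+Flush  M[L1]=57
step 3: P1: store L0 := 19  ⟶  IMII  (L0)  txn=BusRdX  M[L0]=10
step 4: P2: load  L1  ⟶  SISI  (L1)  txn=BusRd+Flush  M[L1]=52
step 5: P2: load  L0  ⟶  ISSI  (L0)  txn=BusRd+Flush  M[L0]=19
step 6: P3: store L2 := 53  ⟶  IIIM  (L2)  txn=BusRdX  M[L2]=30
step 7: P2: load  L1  ⟶  SISI  (L1)  txn=∅  M[L1]=52
step 8: P0: store L0 := 29  ⟶  MIII  (L0)  txn=BusRdX  M[L0]=19
step 9: P3: store L2 := 3  ⟶  IIIM  (L2)  txn=∅  M[L2]=30
step 10: P2: store L2 := 77  ⟶  IIMI  (L2)  txn=BusRdX+Flush  M[L2]=3
step 11: P0: store L1 := 14  ⟶  MIII  (L1)  txn=BusUpgr  M[L1]=52
step 12: P3: store L2 := 99  ⟶  IIIM  (L2)  txn=BusRdX+Flush  M[L2]=77
step 13: P2: load  L1  ⟶  SISI  (L1)  txn=BusRd+Flush  M[L1]=14
step 14: P1: store L2 := 44  ⟶  IMII  (L2)  txn=BusRdX+Flush  M[L2]=99
step 15: P1: load  L0  ⟶  SSII  (L0)  txn=BusRd+Flush  M[L0]=29
step 16: P3: load  L2  ⟶  ISIS  (L2)  txn=BusRd+Flush  M[L2]=44
step 17: P2: load  L2  ⟶  ISSS  (L2)  txn=BusRd  M[L2]=44

memory[L2] = 44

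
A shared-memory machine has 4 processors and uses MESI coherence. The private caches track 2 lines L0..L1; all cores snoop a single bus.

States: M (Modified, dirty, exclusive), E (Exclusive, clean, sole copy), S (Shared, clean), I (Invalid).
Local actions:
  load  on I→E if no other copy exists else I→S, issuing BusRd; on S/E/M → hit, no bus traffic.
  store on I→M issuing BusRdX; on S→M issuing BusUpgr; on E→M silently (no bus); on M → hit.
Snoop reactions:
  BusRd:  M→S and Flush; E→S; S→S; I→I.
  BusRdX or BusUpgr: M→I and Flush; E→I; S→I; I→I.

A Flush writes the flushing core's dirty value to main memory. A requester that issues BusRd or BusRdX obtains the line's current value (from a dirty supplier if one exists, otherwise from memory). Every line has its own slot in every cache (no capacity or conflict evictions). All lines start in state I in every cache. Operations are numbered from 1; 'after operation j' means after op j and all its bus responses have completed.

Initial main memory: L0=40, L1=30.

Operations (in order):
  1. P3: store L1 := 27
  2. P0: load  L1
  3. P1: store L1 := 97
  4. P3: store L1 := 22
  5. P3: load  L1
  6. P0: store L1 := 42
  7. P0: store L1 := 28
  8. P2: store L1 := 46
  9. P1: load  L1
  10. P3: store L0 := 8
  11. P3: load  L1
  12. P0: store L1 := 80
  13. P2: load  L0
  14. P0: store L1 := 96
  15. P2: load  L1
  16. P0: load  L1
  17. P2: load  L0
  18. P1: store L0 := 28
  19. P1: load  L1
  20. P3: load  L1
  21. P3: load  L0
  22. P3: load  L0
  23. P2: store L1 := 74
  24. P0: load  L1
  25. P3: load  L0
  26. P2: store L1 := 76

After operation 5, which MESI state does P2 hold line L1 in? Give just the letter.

1. P3: store L1 := 27  bus=[BusRdX]  L1: P0=I P1=I P2=I P3=M  mem[L1]=30
2. P0: load  L1  bus=[BusRd,Flush]  L1: P0=S P1=I P2=I P3=S  mem[L1]=27
3. P1: store L1 := 97  bus=[BusRdX]  L1: P0=I P1=M P2=I P3=I  mem[L1]=27
4. P3: store L1 := 22  bus=[BusRdX,Flush]  L1: P0=I P1=I P2=I P3=M  mem[L1]=97
5. P3: load  L1  bus=[-]  L1: P0=I P1=I P2=I P3=M  mem[L1]=97
6. P0: store L1 := 42  bus=[BusRdX,Flush]  L1: P0=M P1=I P2=I P3=I  mem[L1]=22
7. P0: store L1 := 28  bus=[-]  L1: P0=M P1=I P2=I P3=I  mem[L1]=22
8. P2: store L1 := 46  bus=[BusRdX,Flush]  L1: P0=I P1=I P2=M P3=I  mem[L1]=28
9. P1: load  L1  bus=[BusRd,Flush]  L1: P0=I P1=S P2=S P3=I  mem[L1]=46
10. P3: store L0 := 8  bus=[BusRdX]  L0: P0=I P1=I P2=I P3=M  mem[L0]=40
11. P3: load  L1  bus=[BusRd]  L1: P0=I P1=S P2=S P3=S  mem[L1]=46
12. P0: store L1 := 80  bus=[BusRdX]  L1: P0=M P1=I P2=I P3=I  mem[L1]=46
13. P2: load  L0  bus=[BusRd,Flush]  L0: P0=I P1=I P2=S P3=S  mem[L0]=8
14. P0: store L1 := 96  bus=[-]  L1: P0=M P1=I P2=I P3=I  mem[L1]=46
15. P2: load  L1  bus=[BusRd,Flush]  L1: P0=S P1=I P2=S P3=I  mem[L1]=96
16. P0: load  L1  bus=[-]  L1: P0=S P1=I P2=S P3=I  mem[L1]=96
17. P2: load  L0  bus=[-]  L0: P0=I P1=I P2=S P3=S  mem[L0]=8
18. P1: store L0 := 28  bus=[BusRdX]  L0: P0=I P1=M P2=I P3=I  mem[L0]=8
19. P1: load  L1  bus=[BusRd]  L1: P0=S P1=S P2=S P3=I  mem[L1]=96
20. P3: load  L1  bus=[BusRd]  L1: P0=S P1=S P2=S P3=S  mem[L1]=96
21. P3: load  L0  bus=[BusRd,Flush]  L0: P0=I P1=S P2=I P3=S  mem[L0]=28
22. P3: load  L0  bus=[-]  L0: P0=I P1=S P2=I P3=S  mem[L0]=28
23. P2: store L1 := 74  bus=[BusUpgr]  L1: P0=I P1=I P2=M P3=I  mem[L1]=96
24. P0: load  L1  bus=[BusRd,Flush]  L1: P0=S P1=I P2=S P3=I  mem[L1]=74
25. P3: load  L0  bus=[-]  L0: P0=I P1=S P2=I P3=S  mem[L0]=28
26. P2: store L1 := 76  bus=[BusUpgr]  L1: P0=I P1=I P2=M P3=I  mem[L1]=74

state = I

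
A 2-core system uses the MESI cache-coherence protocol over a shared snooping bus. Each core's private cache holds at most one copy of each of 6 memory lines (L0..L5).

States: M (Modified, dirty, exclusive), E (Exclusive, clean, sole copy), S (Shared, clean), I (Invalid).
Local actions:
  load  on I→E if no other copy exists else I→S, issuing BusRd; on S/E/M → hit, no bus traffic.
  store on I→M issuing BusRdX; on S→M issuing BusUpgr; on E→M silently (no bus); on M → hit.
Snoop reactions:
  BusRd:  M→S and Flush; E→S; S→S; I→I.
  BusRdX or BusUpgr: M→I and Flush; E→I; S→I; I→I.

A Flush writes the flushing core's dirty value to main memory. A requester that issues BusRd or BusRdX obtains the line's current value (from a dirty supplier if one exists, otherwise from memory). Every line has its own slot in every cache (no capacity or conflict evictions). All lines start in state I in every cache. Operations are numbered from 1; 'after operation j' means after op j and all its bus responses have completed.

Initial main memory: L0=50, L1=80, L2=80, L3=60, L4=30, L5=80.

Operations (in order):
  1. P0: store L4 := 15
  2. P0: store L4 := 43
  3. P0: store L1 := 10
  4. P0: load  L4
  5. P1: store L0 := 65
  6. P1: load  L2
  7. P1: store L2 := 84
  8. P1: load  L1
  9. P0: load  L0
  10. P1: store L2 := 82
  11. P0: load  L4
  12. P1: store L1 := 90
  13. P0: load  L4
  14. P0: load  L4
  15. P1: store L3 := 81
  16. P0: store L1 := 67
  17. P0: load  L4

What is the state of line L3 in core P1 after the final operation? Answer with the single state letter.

state = M

[1] P0: store L4 := 15 | P0:M(15), P1:I | bus: BusRdX
[2] P0: store L4 := 43 | P0:M(43), P1:I | bus: none
[3] P0: store L1 := 10 | P0:M(10), P1:I | bus: BusRdX
[4] P0: load  L4 | P0:M(43), P1:I | bus: none
[5] P1: store L0 := 65 | P0:I, P1:M(65) | bus: BusRdX
[6] P1: load  L2 | P0:I, P1:E(80) | bus: BusRd
[7] P1: store L2 := 84 | P0:I, P1:M(84) | bus: none
[8] P1: load  L1 | P0:S(10), P1:S(10) | bus: BusRd,Flush
[9] P0: load  L0 | P0:S(65), P1:S(65) | bus: BusRd,Flush
[10] P1: store L2 := 82 | P0:I, P1:M(82) | bus: none
[11] P0: load  L4 | P0:M(43), P1:I | bus: none
[12] P1: store L1 := 90 | P0:I, P1:M(90) | bus: BusUpgr
[13] P0: load  L4 | P0:M(43), P1:I | bus: none
[14] P0: load  L4 | P0:M(43), P1:I | bus: none
[15] P1: store L3 := 81 | P0:I, P1:M(81) | bus: BusRdX
[16] P0: store L1 := 67 | P0:M(67), P1:I | bus: BusRdX,Flush
[17] P0: load  L4 | P0:M(43), P1:I | bus: none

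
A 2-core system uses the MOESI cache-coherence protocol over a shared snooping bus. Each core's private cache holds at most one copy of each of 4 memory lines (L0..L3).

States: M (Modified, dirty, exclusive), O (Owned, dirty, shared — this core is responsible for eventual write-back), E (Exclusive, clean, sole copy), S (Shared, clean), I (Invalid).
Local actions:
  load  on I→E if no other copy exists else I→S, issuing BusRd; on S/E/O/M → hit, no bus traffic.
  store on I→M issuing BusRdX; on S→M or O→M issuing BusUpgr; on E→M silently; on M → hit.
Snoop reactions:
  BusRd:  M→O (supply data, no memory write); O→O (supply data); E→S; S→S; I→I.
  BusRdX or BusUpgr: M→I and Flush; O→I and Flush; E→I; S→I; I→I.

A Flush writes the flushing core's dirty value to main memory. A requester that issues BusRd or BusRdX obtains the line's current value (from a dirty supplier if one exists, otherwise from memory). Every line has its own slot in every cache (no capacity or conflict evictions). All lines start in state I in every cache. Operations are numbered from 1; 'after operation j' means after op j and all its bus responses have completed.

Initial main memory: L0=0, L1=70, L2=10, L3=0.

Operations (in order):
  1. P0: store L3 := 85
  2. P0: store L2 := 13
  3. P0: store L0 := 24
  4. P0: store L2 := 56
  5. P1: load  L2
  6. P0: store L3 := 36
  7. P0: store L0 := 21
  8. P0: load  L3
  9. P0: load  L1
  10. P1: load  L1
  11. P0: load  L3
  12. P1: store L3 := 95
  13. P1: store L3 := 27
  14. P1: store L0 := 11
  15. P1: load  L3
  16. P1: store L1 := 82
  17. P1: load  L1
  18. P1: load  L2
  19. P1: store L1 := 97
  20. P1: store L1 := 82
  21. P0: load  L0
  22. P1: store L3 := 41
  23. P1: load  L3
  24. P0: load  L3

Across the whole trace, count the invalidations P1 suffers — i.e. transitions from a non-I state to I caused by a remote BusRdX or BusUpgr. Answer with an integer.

  op1 P0: store L3 := 85 → M/I on L3; bus BusRdX; mem=0
  op2 P0: store L2 := 13 → M/I on L2; bus BusRdX; mem=10
  op3 P0: store L0 := 24 → M/I on L0; bus BusRdX; mem=0
  op4 P0: store L2 := 56 → M/I on L2; bus (none); mem=10
  op5 P1: load  L2 → O/S on L2; bus BusRd; mem=10
  op6 P0: store L3 := 36 → M/I on L3; bus (none); mem=0
  op7 P0: store L0 := 21 → M/I on L0; bus (none); mem=0
  op8 P0: load  L3 → M/I on L3; bus (none); mem=0
  op9 P0: load  L1 → E/I on L1; bus BusRd; mem=70
  op10 P1: load  L1 → S/S on L1; bus BusRd; mem=70
  op11 P0: load  L3 → M/I on L3; bus (none); mem=0
  op12 P1: store L3 := 95 → I/M on L3; bus BusRdX Flush; mem=36
  op13 P1: store L3 := 27 → I/M on L3; bus (none); mem=36
  op14 P1: store L0 := 11 → I/M on L0; bus BusRdX Flush; mem=21
  op15 P1: load  L3 → I/M on L3; bus (none); mem=36
  op16 P1: store L1 := 82 → I/M on L1; bus BusUpgr; mem=70
  op17 P1: load  L1 → I/M on L1; bus (none); mem=70
  op18 P1: load  L2 → O/S on L2; bus (none); mem=10
  op19 P1: store L1 := 97 → I/M on L1; bus (none); mem=70
  op20 P1: store L1 := 82 → I/M on L1; bus (none); mem=70
  op21 P0: load  L0 → S/O on L0; bus BusRd; mem=21
  op22 P1: store L3 := 41 → I/M on L3; bus (none); mem=36
  op23 P1: load  L3 → I/M on L3; bus (none); mem=36
  op24 P0: load  L3 → S/O on L3; bus BusRd; mem=36

invalidations = 0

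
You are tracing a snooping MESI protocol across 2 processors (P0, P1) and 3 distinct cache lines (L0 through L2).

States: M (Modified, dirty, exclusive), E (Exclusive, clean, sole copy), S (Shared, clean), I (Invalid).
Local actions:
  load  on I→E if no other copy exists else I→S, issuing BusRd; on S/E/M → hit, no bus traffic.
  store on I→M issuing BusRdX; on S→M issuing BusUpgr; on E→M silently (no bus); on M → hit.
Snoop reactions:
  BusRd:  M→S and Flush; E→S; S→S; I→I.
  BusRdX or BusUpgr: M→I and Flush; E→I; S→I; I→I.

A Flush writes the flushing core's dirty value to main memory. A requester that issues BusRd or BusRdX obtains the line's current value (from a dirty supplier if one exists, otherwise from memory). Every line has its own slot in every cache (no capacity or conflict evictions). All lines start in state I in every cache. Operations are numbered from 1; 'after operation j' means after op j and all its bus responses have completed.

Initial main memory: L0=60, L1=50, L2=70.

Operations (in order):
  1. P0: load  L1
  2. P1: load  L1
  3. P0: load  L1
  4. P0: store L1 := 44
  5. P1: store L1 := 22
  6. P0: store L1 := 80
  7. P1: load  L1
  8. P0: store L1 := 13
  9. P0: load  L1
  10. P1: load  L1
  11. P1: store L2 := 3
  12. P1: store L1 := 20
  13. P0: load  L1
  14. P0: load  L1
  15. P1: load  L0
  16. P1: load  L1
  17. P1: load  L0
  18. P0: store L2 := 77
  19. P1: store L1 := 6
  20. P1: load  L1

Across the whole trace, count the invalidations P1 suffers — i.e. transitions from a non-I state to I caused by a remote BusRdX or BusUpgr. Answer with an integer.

1. P0: load  L1  bus=[BusRd]  L1: P0=E P1=I  mem[L1]=50
2. P1: load  L1  bus=[BusRd]  L1: P0=S P1=S  mem[L1]=50
3. P0: load  L1  bus=[-]  L1: P0=S P1=S  mem[L1]=50
4. P0: store L1 := 44  bus=[BusUpgr]  L1: P0=M P1=I  mem[L1]=50
5. P1: store L1 := 22  bus=[BusRdX,Flush]  L1: P0=I P1=M  mem[L1]=44
6. P0: store L1 := 80  bus=[BusRdX,Flush]  L1: P0=M P1=I  mem[L1]=22
7. P1: load  L1  bus=[BusRd,Flush]  L1: P0=S P1=S  mem[L1]=80
8. P0: store L1 := 13  bus=[BusUpgr]  L1: P0=M P1=I  mem[L1]=80
9. P0: load  L1  bus=[-]  L1: P0=M P1=I  mem[L1]=80
10. P1: load  L1  bus=[BusRd,Flush]  L1: P0=S P1=S  mem[L1]=13
11. P1: store L2 := 3  bus=[BusRdX]  L2: P0=I P1=M  mem[L2]=70
12. P1: store L1 := 20  bus=[BusUpgr]  L1: P0=I P1=M  mem[L1]=13
13. P0: load  L1  bus=[BusRd,Flush]  L1: P0=S P1=S  mem[L1]=20
14. P0: load  L1  bus=[-]  L1: P0=S P1=S  mem[L1]=20
15. P1: load  L0  bus=[BusRd]  L0: P0=I P1=E  mem[L0]=60
16. P1: load  L1  bus=[-]  L1: P0=S P1=S  mem[L1]=20
17. P1: load  L0  bus=[-]  L0: P0=I P1=E  mem[L0]=60
18. P0: store L2 := 77  bus=[BusRdX,Flush]  L2: P0=M P1=I  mem[L2]=3
19. P1: store L1 := 6  bus=[BusUpgr]  L1: P0=I P1=M  mem[L1]=20
20. P1: load  L1  bus=[-]  L1: P0=I P1=M  mem[L1]=20

invalidations = 4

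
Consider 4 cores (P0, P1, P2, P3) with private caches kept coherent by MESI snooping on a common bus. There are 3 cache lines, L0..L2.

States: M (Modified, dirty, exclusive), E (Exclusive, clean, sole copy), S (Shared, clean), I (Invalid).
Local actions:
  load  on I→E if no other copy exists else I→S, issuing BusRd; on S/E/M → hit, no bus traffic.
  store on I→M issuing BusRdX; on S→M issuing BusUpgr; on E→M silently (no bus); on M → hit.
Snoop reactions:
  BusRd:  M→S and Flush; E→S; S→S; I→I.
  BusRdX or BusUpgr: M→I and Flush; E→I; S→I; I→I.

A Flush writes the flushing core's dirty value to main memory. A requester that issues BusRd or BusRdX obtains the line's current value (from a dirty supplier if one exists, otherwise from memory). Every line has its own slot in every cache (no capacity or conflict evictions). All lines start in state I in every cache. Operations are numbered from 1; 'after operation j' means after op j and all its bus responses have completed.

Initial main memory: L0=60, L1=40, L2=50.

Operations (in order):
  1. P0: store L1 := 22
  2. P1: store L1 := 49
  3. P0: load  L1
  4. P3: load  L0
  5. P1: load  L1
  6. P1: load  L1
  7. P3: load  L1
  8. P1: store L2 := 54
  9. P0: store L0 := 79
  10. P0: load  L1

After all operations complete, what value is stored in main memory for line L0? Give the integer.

[1] P0: store L1 := 22 | P0:M(22), P1:I, P2:I, P3:I | bus: BusRdX
[2] P1: store L1 := 49 | P0:I, P1:M(49), P2:I, P3:I | bus: BusRdX,Flush
[3] P0: load  L1 | P0:S(49), P1:S(49), P2:I, P3:I | bus: BusRd,Flush
[4] P3: load  L0 | P0:I, P1:I, P2:I, P3:E(60) | bus: BusRd
[5] P1: load  L1 | P0:S(49), P1:S(49), P2:I, P3:I | bus: none
[6] P1: load  L1 | P0:S(49), P1:S(49), P2:I, P3:I | bus: none
[7] P3: load  L1 | P0:S(49), P1:S(49), P2:I, P3:S(49) | bus: BusRd
[8] P1: store L2 := 54 | P0:I, P1:M(54), P2:I, P3:I | bus: BusRdX
[9] P0: store L0 := 79 | P0:M(79), P1:I, P2:I, P3:I | bus: BusRdX
[10] P0: load  L1 | P0:S(49), P1:S(49), P2:I, P3:S(49) | bus: none

memory[L0] = 60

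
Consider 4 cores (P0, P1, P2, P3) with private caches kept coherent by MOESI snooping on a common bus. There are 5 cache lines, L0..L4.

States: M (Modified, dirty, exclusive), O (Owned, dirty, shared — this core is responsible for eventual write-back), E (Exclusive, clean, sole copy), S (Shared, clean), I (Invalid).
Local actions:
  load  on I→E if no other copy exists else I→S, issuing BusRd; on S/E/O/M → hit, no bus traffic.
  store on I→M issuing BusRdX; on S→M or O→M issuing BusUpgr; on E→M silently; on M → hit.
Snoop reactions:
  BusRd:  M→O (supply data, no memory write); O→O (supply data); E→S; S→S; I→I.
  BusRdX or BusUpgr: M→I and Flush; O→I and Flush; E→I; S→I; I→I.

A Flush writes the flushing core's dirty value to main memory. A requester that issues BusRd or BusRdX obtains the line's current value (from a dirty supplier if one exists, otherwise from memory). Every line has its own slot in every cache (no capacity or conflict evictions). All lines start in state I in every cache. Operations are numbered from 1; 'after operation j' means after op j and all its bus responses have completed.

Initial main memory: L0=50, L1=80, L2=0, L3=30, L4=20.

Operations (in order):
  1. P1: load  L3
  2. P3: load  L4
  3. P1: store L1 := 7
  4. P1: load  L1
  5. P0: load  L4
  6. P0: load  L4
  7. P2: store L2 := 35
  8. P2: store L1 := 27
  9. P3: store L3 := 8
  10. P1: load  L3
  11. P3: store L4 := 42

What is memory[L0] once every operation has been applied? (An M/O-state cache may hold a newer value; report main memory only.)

memory[L0] = 50

1. P1: load  L3  bus=[BusRd]  L3: P0=I P1=E P2=I P3=I  mem[L3]=30
2. P3: load  L4  bus=[BusRd]  L4: P0=I P1=I P2=I P3=E  mem[L4]=20
3. P1: store L1 := 7  bus=[BusRdX]  L1: P0=I P1=M P2=I P3=I  mem[L1]=80
4. P1: load  L1  bus=[-]  L1: P0=I P1=M P2=I P3=I  mem[L1]=80
5. P0: load  L4  bus=[BusRd]  L4: P0=S P1=I P2=I P3=S  mem[L4]=20
6. P0: load  L4  bus=[-]  L4: P0=S P1=I P2=I P3=S  mem[L4]=20
7. P2: store L2 := 35  bus=[BusRdX]  L2: P0=I P1=I P2=M P3=I  mem[L2]=0
8. P2: store L1 := 27  bus=[BusRdX,Flush]  L1: P0=I P1=I P2=M P3=I  mem[L1]=7
9. P3: store L3 := 8  bus=[BusRdX]  L3: P0=I P1=I P2=I P3=M  mem[L3]=30
10. P1: load  L3  bus=[BusRd]  L3: P0=I P1=S P2=I P3=O  mem[L3]=30
11. P3: store L4 := 42  bus=[BusUpgr]  L4: P0=I P1=I P2=I P3=M  mem[L4]=20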